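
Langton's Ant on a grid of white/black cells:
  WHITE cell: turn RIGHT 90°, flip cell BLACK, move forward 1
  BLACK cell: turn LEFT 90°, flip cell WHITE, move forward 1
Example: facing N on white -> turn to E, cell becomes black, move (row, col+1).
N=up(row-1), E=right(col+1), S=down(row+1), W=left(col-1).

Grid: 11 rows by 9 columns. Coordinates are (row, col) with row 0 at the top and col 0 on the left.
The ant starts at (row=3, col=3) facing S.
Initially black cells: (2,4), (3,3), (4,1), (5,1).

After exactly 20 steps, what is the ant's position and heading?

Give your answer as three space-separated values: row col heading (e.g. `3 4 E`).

Step 1: on BLACK (3,3): turn L to E, flip to white, move to (3,4). |black|=3
Step 2: on WHITE (3,4): turn R to S, flip to black, move to (4,4). |black|=4
Step 3: on WHITE (4,4): turn R to W, flip to black, move to (4,3). |black|=5
Step 4: on WHITE (4,3): turn R to N, flip to black, move to (3,3). |black|=6
Step 5: on WHITE (3,3): turn R to E, flip to black, move to (3,4). |black|=7
Step 6: on BLACK (3,4): turn L to N, flip to white, move to (2,4). |black|=6
Step 7: on BLACK (2,4): turn L to W, flip to white, move to (2,3). |black|=5
Step 8: on WHITE (2,3): turn R to N, flip to black, move to (1,3). |black|=6
Step 9: on WHITE (1,3): turn R to E, flip to black, move to (1,4). |black|=7
Step 10: on WHITE (1,4): turn R to S, flip to black, move to (2,4). |black|=8
Step 11: on WHITE (2,4): turn R to W, flip to black, move to (2,3). |black|=9
Step 12: on BLACK (2,3): turn L to S, flip to white, move to (3,3). |black|=8
Step 13: on BLACK (3,3): turn L to E, flip to white, move to (3,4). |black|=7
Step 14: on WHITE (3,4): turn R to S, flip to black, move to (4,4). |black|=8
Step 15: on BLACK (4,4): turn L to E, flip to white, move to (4,5). |black|=7
Step 16: on WHITE (4,5): turn R to S, flip to black, move to (5,5). |black|=8
Step 17: on WHITE (5,5): turn R to W, flip to black, move to (5,4). |black|=9
Step 18: on WHITE (5,4): turn R to N, flip to black, move to (4,4). |black|=10
Step 19: on WHITE (4,4): turn R to E, flip to black, move to (4,5). |black|=11
Step 20: on BLACK (4,5): turn L to N, flip to white, move to (3,5). |black|=10

Answer: 3 5 N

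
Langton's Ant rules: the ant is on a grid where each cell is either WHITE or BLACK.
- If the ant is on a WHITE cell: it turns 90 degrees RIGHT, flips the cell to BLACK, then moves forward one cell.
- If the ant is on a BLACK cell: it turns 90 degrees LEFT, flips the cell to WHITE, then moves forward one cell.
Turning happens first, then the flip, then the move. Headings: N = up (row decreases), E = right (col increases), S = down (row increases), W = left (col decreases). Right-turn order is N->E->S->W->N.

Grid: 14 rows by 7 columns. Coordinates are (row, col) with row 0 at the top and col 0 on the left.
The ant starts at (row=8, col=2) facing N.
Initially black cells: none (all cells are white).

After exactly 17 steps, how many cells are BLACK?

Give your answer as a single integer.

Answer: 7

Derivation:
Step 1: on WHITE (8,2): turn R to E, flip to black, move to (8,3). |black|=1
Step 2: on WHITE (8,3): turn R to S, flip to black, move to (9,3). |black|=2
Step 3: on WHITE (9,3): turn R to W, flip to black, move to (9,2). |black|=3
Step 4: on WHITE (9,2): turn R to N, flip to black, move to (8,2). |black|=4
Step 5: on BLACK (8,2): turn L to W, flip to white, move to (8,1). |black|=3
Step 6: on WHITE (8,1): turn R to N, flip to black, move to (7,1). |black|=4
Step 7: on WHITE (7,1): turn R to E, flip to black, move to (7,2). |black|=5
Step 8: on WHITE (7,2): turn R to S, flip to black, move to (8,2). |black|=6
Step 9: on WHITE (8,2): turn R to W, flip to black, move to (8,1). |black|=7
Step 10: on BLACK (8,1): turn L to S, flip to white, move to (9,1). |black|=6
Step 11: on WHITE (9,1): turn R to W, flip to black, move to (9,0). |black|=7
Step 12: on WHITE (9,0): turn R to N, flip to black, move to (8,0). |black|=8
Step 13: on WHITE (8,0): turn R to E, flip to black, move to (8,1). |black|=9
Step 14: on WHITE (8,1): turn R to S, flip to black, move to (9,1). |black|=10
Step 15: on BLACK (9,1): turn L to E, flip to white, move to (9,2). |black|=9
Step 16: on BLACK (9,2): turn L to N, flip to white, move to (8,2). |black|=8
Step 17: on BLACK (8,2): turn L to W, flip to white, move to (8,1). |black|=7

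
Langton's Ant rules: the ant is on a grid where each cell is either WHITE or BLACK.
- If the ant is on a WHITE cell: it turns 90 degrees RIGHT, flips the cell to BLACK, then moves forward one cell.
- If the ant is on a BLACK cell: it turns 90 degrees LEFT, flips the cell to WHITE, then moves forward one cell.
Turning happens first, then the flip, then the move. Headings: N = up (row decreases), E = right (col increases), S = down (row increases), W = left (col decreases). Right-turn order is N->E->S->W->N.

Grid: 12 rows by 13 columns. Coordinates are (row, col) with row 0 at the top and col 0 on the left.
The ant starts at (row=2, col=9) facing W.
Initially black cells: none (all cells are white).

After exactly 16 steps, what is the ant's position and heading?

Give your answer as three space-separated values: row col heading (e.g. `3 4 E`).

Step 1: on WHITE (2,9): turn R to N, flip to black, move to (1,9). |black|=1
Step 2: on WHITE (1,9): turn R to E, flip to black, move to (1,10). |black|=2
Step 3: on WHITE (1,10): turn R to S, flip to black, move to (2,10). |black|=3
Step 4: on WHITE (2,10): turn R to W, flip to black, move to (2,9). |black|=4
Step 5: on BLACK (2,9): turn L to S, flip to white, move to (3,9). |black|=3
Step 6: on WHITE (3,9): turn R to W, flip to black, move to (3,8). |black|=4
Step 7: on WHITE (3,8): turn R to N, flip to black, move to (2,8). |black|=5
Step 8: on WHITE (2,8): turn R to E, flip to black, move to (2,9). |black|=6
Step 9: on WHITE (2,9): turn R to S, flip to black, move to (3,9). |black|=7
Step 10: on BLACK (3,9): turn L to E, flip to white, move to (3,10). |black|=6
Step 11: on WHITE (3,10): turn R to S, flip to black, move to (4,10). |black|=7
Step 12: on WHITE (4,10): turn R to W, flip to black, move to (4,9). |black|=8
Step 13: on WHITE (4,9): turn R to N, flip to black, move to (3,9). |black|=9
Step 14: on WHITE (3,9): turn R to E, flip to black, move to (3,10). |black|=10
Step 15: on BLACK (3,10): turn L to N, flip to white, move to (2,10). |black|=9
Step 16: on BLACK (2,10): turn L to W, flip to white, move to (2,9). |black|=8

Answer: 2 9 W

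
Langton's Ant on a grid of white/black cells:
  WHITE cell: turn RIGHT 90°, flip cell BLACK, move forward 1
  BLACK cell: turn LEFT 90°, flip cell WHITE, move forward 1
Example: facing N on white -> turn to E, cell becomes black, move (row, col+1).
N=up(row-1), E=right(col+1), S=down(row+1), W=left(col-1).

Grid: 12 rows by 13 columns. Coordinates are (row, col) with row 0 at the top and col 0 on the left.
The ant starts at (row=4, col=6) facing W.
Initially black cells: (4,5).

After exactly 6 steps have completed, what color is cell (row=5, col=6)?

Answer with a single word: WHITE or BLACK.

Step 1: on WHITE (4,6): turn R to N, flip to black, move to (3,6). |black|=2
Step 2: on WHITE (3,6): turn R to E, flip to black, move to (3,7). |black|=3
Step 3: on WHITE (3,7): turn R to S, flip to black, move to (4,7). |black|=4
Step 4: on WHITE (4,7): turn R to W, flip to black, move to (4,6). |black|=5
Step 5: on BLACK (4,6): turn L to S, flip to white, move to (5,6). |black|=4
Step 6: on WHITE (5,6): turn R to W, flip to black, move to (5,5). |black|=5

Answer: BLACK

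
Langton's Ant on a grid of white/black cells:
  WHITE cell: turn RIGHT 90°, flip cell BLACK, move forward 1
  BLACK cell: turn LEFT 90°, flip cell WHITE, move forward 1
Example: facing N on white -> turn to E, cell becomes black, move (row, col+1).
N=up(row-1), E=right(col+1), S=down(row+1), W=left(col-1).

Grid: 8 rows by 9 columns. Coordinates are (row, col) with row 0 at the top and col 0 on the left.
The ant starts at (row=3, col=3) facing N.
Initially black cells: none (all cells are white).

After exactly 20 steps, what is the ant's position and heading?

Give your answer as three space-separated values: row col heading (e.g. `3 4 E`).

Answer: 5 1 S

Derivation:
Step 1: on WHITE (3,3): turn R to E, flip to black, move to (3,4). |black|=1
Step 2: on WHITE (3,4): turn R to S, flip to black, move to (4,4). |black|=2
Step 3: on WHITE (4,4): turn R to W, flip to black, move to (4,3). |black|=3
Step 4: on WHITE (4,3): turn R to N, flip to black, move to (3,3). |black|=4
Step 5: on BLACK (3,3): turn L to W, flip to white, move to (3,2). |black|=3
Step 6: on WHITE (3,2): turn R to N, flip to black, move to (2,2). |black|=4
Step 7: on WHITE (2,2): turn R to E, flip to black, move to (2,3). |black|=5
Step 8: on WHITE (2,3): turn R to S, flip to black, move to (3,3). |black|=6
Step 9: on WHITE (3,3): turn R to W, flip to black, move to (3,2). |black|=7
Step 10: on BLACK (3,2): turn L to S, flip to white, move to (4,2). |black|=6
Step 11: on WHITE (4,2): turn R to W, flip to black, move to (4,1). |black|=7
Step 12: on WHITE (4,1): turn R to N, flip to black, move to (3,1). |black|=8
Step 13: on WHITE (3,1): turn R to E, flip to black, move to (3,2). |black|=9
Step 14: on WHITE (3,2): turn R to S, flip to black, move to (4,2). |black|=10
Step 15: on BLACK (4,2): turn L to E, flip to white, move to (4,3). |black|=9
Step 16: on BLACK (4,3): turn L to N, flip to white, move to (3,3). |black|=8
Step 17: on BLACK (3,3): turn L to W, flip to white, move to (3,2). |black|=7
Step 18: on BLACK (3,2): turn L to S, flip to white, move to (4,2). |black|=6
Step 19: on WHITE (4,2): turn R to W, flip to black, move to (4,1). |black|=7
Step 20: on BLACK (4,1): turn L to S, flip to white, move to (5,1). |black|=6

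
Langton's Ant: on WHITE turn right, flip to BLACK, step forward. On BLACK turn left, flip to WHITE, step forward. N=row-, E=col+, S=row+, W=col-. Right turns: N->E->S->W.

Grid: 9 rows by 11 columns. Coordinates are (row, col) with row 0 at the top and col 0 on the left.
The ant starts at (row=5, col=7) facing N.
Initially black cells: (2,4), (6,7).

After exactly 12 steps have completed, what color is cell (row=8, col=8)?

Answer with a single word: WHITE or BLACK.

Step 1: on WHITE (5,7): turn R to E, flip to black, move to (5,8). |black|=3
Step 2: on WHITE (5,8): turn R to S, flip to black, move to (6,8). |black|=4
Step 3: on WHITE (6,8): turn R to W, flip to black, move to (6,7). |black|=5
Step 4: on BLACK (6,7): turn L to S, flip to white, move to (7,7). |black|=4
Step 5: on WHITE (7,7): turn R to W, flip to black, move to (7,6). |black|=5
Step 6: on WHITE (7,6): turn R to N, flip to black, move to (6,6). |black|=6
Step 7: on WHITE (6,6): turn R to E, flip to black, move to (6,7). |black|=7
Step 8: on WHITE (6,7): turn R to S, flip to black, move to (7,7). |black|=8
Step 9: on BLACK (7,7): turn L to E, flip to white, move to (7,8). |black|=7
Step 10: on WHITE (7,8): turn R to S, flip to black, move to (8,8). |black|=8
Step 11: on WHITE (8,8): turn R to W, flip to black, move to (8,7). |black|=9
Step 12: on WHITE (8,7): turn R to N, flip to black, move to (7,7). |black|=10

Answer: BLACK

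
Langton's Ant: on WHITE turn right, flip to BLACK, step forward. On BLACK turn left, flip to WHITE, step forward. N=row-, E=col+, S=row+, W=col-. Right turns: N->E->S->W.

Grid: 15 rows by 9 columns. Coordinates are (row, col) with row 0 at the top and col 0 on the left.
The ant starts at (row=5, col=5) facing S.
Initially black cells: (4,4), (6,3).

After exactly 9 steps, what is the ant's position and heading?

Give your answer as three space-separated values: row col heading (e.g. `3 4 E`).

Answer: 5 2 W

Derivation:
Step 1: on WHITE (5,5): turn R to W, flip to black, move to (5,4). |black|=3
Step 2: on WHITE (5,4): turn R to N, flip to black, move to (4,4). |black|=4
Step 3: on BLACK (4,4): turn L to W, flip to white, move to (4,3). |black|=3
Step 4: on WHITE (4,3): turn R to N, flip to black, move to (3,3). |black|=4
Step 5: on WHITE (3,3): turn R to E, flip to black, move to (3,4). |black|=5
Step 6: on WHITE (3,4): turn R to S, flip to black, move to (4,4). |black|=6
Step 7: on WHITE (4,4): turn R to W, flip to black, move to (4,3). |black|=7
Step 8: on BLACK (4,3): turn L to S, flip to white, move to (5,3). |black|=6
Step 9: on WHITE (5,3): turn R to W, flip to black, move to (5,2). |black|=7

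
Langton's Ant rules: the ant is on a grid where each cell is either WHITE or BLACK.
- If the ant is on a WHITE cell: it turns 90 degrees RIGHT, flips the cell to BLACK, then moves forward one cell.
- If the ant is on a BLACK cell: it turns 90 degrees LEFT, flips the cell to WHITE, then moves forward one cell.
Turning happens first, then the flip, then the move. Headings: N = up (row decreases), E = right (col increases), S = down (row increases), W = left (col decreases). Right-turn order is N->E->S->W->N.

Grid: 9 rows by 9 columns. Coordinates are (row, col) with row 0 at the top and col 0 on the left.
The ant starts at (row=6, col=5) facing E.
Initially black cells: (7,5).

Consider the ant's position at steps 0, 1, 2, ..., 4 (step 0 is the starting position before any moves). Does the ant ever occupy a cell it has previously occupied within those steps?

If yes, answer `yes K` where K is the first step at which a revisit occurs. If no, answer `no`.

Step 1: on WHITE (6,5): turn R to S, flip to black, move to (7,5). |black|=2 — new cell
Step 2: on BLACK (7,5): turn L to E, flip to white, move to (7,6). |black|=1 — new cell
Step 3: on WHITE (7,6): turn R to S, flip to black, move to (8,6). |black|=2 — new cell
Step 4: on WHITE (8,6): turn R to W, flip to black, move to (8,5). |black|=3 — new cell
No revisit within 4 steps.

Answer: no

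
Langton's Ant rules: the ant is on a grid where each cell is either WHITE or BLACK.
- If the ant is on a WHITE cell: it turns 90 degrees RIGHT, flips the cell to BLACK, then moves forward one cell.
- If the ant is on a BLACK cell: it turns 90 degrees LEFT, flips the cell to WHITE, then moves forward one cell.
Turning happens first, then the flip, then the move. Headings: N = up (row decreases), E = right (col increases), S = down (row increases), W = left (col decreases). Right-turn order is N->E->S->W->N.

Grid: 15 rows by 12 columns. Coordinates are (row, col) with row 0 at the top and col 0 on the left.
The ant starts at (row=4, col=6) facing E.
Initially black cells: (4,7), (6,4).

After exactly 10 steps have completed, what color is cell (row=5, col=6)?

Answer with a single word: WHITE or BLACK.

Answer: BLACK

Derivation:
Step 1: on WHITE (4,6): turn R to S, flip to black, move to (5,6). |black|=3
Step 2: on WHITE (5,6): turn R to W, flip to black, move to (5,5). |black|=4
Step 3: on WHITE (5,5): turn R to N, flip to black, move to (4,5). |black|=5
Step 4: on WHITE (4,5): turn R to E, flip to black, move to (4,6). |black|=6
Step 5: on BLACK (4,6): turn L to N, flip to white, move to (3,6). |black|=5
Step 6: on WHITE (3,6): turn R to E, flip to black, move to (3,7). |black|=6
Step 7: on WHITE (3,7): turn R to S, flip to black, move to (4,7). |black|=7
Step 8: on BLACK (4,7): turn L to E, flip to white, move to (4,8). |black|=6
Step 9: on WHITE (4,8): turn R to S, flip to black, move to (5,8). |black|=7
Step 10: on WHITE (5,8): turn R to W, flip to black, move to (5,7). |black|=8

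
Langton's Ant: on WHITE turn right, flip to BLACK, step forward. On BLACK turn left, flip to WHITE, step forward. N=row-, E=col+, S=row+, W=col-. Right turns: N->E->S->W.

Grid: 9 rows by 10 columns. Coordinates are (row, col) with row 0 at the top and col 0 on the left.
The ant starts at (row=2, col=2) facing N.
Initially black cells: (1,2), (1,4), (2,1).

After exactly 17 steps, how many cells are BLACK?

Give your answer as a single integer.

Step 1: on WHITE (2,2): turn R to E, flip to black, move to (2,3). |black|=4
Step 2: on WHITE (2,3): turn R to S, flip to black, move to (3,3). |black|=5
Step 3: on WHITE (3,3): turn R to W, flip to black, move to (3,2). |black|=6
Step 4: on WHITE (3,2): turn R to N, flip to black, move to (2,2). |black|=7
Step 5: on BLACK (2,2): turn L to W, flip to white, move to (2,1). |black|=6
Step 6: on BLACK (2,1): turn L to S, flip to white, move to (3,1). |black|=5
Step 7: on WHITE (3,1): turn R to W, flip to black, move to (3,0). |black|=6
Step 8: on WHITE (3,0): turn R to N, flip to black, move to (2,0). |black|=7
Step 9: on WHITE (2,0): turn R to E, flip to black, move to (2,1). |black|=8
Step 10: on WHITE (2,1): turn R to S, flip to black, move to (3,1). |black|=9
Step 11: on BLACK (3,1): turn L to E, flip to white, move to (3,2). |black|=8
Step 12: on BLACK (3,2): turn L to N, flip to white, move to (2,2). |black|=7
Step 13: on WHITE (2,2): turn R to E, flip to black, move to (2,3). |black|=8
Step 14: on BLACK (2,3): turn L to N, flip to white, move to (1,3). |black|=7
Step 15: on WHITE (1,3): turn R to E, flip to black, move to (1,4). |black|=8
Step 16: on BLACK (1,4): turn L to N, flip to white, move to (0,4). |black|=7
Step 17: on WHITE (0,4): turn R to E, flip to black, move to (0,5). |black|=8

Answer: 8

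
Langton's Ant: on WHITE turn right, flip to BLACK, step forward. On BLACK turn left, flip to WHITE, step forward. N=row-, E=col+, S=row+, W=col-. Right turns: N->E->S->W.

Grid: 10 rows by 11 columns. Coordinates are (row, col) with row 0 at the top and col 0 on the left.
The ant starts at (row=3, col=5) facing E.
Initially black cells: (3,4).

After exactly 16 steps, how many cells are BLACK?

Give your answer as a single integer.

Step 1: on WHITE (3,5): turn R to S, flip to black, move to (4,5). |black|=2
Step 2: on WHITE (4,5): turn R to W, flip to black, move to (4,4). |black|=3
Step 3: on WHITE (4,4): turn R to N, flip to black, move to (3,4). |black|=4
Step 4: on BLACK (3,4): turn L to W, flip to white, move to (3,3). |black|=3
Step 5: on WHITE (3,3): turn R to N, flip to black, move to (2,3). |black|=4
Step 6: on WHITE (2,3): turn R to E, flip to black, move to (2,4). |black|=5
Step 7: on WHITE (2,4): turn R to S, flip to black, move to (3,4). |black|=6
Step 8: on WHITE (3,4): turn R to W, flip to black, move to (3,3). |black|=7
Step 9: on BLACK (3,3): turn L to S, flip to white, move to (4,3). |black|=6
Step 10: on WHITE (4,3): turn R to W, flip to black, move to (4,2). |black|=7
Step 11: on WHITE (4,2): turn R to N, flip to black, move to (3,2). |black|=8
Step 12: on WHITE (3,2): turn R to E, flip to black, move to (3,3). |black|=9
Step 13: on WHITE (3,3): turn R to S, flip to black, move to (4,3). |black|=10
Step 14: on BLACK (4,3): turn L to E, flip to white, move to (4,4). |black|=9
Step 15: on BLACK (4,4): turn L to N, flip to white, move to (3,4). |black|=8
Step 16: on BLACK (3,4): turn L to W, flip to white, move to (3,3). |black|=7

Answer: 7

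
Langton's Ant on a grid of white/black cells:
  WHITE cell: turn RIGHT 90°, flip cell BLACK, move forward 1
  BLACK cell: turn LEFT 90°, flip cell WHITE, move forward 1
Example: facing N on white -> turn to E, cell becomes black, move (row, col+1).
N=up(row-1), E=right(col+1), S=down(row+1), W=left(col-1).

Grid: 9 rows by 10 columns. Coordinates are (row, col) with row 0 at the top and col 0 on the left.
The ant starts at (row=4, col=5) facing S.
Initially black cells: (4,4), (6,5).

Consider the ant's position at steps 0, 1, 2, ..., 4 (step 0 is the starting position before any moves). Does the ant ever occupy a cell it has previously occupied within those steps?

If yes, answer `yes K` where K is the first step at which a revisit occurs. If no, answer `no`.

Step 1: on WHITE (4,5): turn R to W, flip to black, move to (4,4). |black|=3 — new cell
Step 2: on BLACK (4,4): turn L to S, flip to white, move to (5,4). |black|=2 — new cell
Step 3: on WHITE (5,4): turn R to W, flip to black, move to (5,3). |black|=3 — new cell
Step 4: on WHITE (5,3): turn R to N, flip to black, move to (4,3). |black|=4 — new cell
No revisit within 4 steps.

Answer: no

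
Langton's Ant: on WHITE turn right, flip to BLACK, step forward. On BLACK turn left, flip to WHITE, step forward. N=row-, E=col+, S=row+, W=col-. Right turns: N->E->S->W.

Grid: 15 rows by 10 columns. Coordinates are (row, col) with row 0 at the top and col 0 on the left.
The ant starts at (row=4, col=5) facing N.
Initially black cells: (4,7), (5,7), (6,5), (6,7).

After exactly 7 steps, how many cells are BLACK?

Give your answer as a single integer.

Answer: 9

Derivation:
Step 1: on WHITE (4,5): turn R to E, flip to black, move to (4,6). |black|=5
Step 2: on WHITE (4,6): turn R to S, flip to black, move to (5,6). |black|=6
Step 3: on WHITE (5,6): turn R to W, flip to black, move to (5,5). |black|=7
Step 4: on WHITE (5,5): turn R to N, flip to black, move to (4,5). |black|=8
Step 5: on BLACK (4,5): turn L to W, flip to white, move to (4,4). |black|=7
Step 6: on WHITE (4,4): turn R to N, flip to black, move to (3,4). |black|=8
Step 7: on WHITE (3,4): turn R to E, flip to black, move to (3,5). |black|=9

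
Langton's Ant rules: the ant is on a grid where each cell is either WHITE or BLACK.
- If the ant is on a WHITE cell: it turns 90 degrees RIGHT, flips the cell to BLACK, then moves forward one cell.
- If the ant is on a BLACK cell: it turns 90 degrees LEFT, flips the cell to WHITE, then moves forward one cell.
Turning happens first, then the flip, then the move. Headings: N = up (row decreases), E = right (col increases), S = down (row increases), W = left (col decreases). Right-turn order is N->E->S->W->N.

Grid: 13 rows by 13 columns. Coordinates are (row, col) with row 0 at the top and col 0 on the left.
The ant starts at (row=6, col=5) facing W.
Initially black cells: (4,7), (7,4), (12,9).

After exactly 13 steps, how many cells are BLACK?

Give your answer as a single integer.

Answer: 10

Derivation:
Step 1: on WHITE (6,5): turn R to N, flip to black, move to (5,5). |black|=4
Step 2: on WHITE (5,5): turn R to E, flip to black, move to (5,6). |black|=5
Step 3: on WHITE (5,6): turn R to S, flip to black, move to (6,6). |black|=6
Step 4: on WHITE (6,6): turn R to W, flip to black, move to (6,5). |black|=7
Step 5: on BLACK (6,5): turn L to S, flip to white, move to (7,5). |black|=6
Step 6: on WHITE (7,5): turn R to W, flip to black, move to (7,4). |black|=7
Step 7: on BLACK (7,4): turn L to S, flip to white, move to (8,4). |black|=6
Step 8: on WHITE (8,4): turn R to W, flip to black, move to (8,3). |black|=7
Step 9: on WHITE (8,3): turn R to N, flip to black, move to (7,3). |black|=8
Step 10: on WHITE (7,3): turn R to E, flip to black, move to (7,4). |black|=9
Step 11: on WHITE (7,4): turn R to S, flip to black, move to (8,4). |black|=10
Step 12: on BLACK (8,4): turn L to E, flip to white, move to (8,5). |black|=9
Step 13: on WHITE (8,5): turn R to S, flip to black, move to (9,5). |black|=10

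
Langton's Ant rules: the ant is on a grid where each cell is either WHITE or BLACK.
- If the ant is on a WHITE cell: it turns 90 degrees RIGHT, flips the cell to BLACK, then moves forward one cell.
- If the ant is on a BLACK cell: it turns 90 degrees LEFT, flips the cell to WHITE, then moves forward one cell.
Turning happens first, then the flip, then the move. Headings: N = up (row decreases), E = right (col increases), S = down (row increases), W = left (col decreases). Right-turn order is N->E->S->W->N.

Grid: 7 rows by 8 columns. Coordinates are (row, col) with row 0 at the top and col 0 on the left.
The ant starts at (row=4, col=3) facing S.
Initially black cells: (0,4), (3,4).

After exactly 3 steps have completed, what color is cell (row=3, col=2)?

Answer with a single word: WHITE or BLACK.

Step 1: on WHITE (4,3): turn R to W, flip to black, move to (4,2). |black|=3
Step 2: on WHITE (4,2): turn R to N, flip to black, move to (3,2). |black|=4
Step 3: on WHITE (3,2): turn R to E, flip to black, move to (3,3). |black|=5

Answer: BLACK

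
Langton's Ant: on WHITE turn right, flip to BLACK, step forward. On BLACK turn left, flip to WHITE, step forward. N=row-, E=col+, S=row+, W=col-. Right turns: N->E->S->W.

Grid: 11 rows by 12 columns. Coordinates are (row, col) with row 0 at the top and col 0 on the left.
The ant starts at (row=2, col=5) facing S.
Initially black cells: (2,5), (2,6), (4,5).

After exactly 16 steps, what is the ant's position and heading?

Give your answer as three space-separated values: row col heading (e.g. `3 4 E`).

Step 1: on BLACK (2,5): turn L to E, flip to white, move to (2,6). |black|=2
Step 2: on BLACK (2,6): turn L to N, flip to white, move to (1,6). |black|=1
Step 3: on WHITE (1,6): turn R to E, flip to black, move to (1,7). |black|=2
Step 4: on WHITE (1,7): turn R to S, flip to black, move to (2,7). |black|=3
Step 5: on WHITE (2,7): turn R to W, flip to black, move to (2,6). |black|=4
Step 6: on WHITE (2,6): turn R to N, flip to black, move to (1,6). |black|=5
Step 7: on BLACK (1,6): turn L to W, flip to white, move to (1,5). |black|=4
Step 8: on WHITE (1,5): turn R to N, flip to black, move to (0,5). |black|=5
Step 9: on WHITE (0,5): turn R to E, flip to black, move to (0,6). |black|=6
Step 10: on WHITE (0,6): turn R to S, flip to black, move to (1,6). |black|=7
Step 11: on WHITE (1,6): turn R to W, flip to black, move to (1,5). |black|=8
Step 12: on BLACK (1,5): turn L to S, flip to white, move to (2,5). |black|=7
Step 13: on WHITE (2,5): turn R to W, flip to black, move to (2,4). |black|=8
Step 14: on WHITE (2,4): turn R to N, flip to black, move to (1,4). |black|=9
Step 15: on WHITE (1,4): turn R to E, flip to black, move to (1,5). |black|=10
Step 16: on WHITE (1,5): turn R to S, flip to black, move to (2,5). |black|=11

Answer: 2 5 S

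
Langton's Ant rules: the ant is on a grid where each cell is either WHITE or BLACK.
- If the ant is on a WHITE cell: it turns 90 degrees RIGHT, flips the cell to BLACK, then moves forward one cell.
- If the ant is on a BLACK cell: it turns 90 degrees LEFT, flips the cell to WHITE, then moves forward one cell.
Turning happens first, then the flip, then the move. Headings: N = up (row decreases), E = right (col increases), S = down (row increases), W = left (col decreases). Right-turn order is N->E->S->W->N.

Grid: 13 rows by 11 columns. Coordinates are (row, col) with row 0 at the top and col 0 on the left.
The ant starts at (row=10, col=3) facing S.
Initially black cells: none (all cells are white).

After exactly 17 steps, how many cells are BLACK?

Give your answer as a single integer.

Step 1: on WHITE (10,3): turn R to W, flip to black, move to (10,2). |black|=1
Step 2: on WHITE (10,2): turn R to N, flip to black, move to (9,2). |black|=2
Step 3: on WHITE (9,2): turn R to E, flip to black, move to (9,3). |black|=3
Step 4: on WHITE (9,3): turn R to S, flip to black, move to (10,3). |black|=4
Step 5: on BLACK (10,3): turn L to E, flip to white, move to (10,4). |black|=3
Step 6: on WHITE (10,4): turn R to S, flip to black, move to (11,4). |black|=4
Step 7: on WHITE (11,4): turn R to W, flip to black, move to (11,3). |black|=5
Step 8: on WHITE (11,3): turn R to N, flip to black, move to (10,3). |black|=6
Step 9: on WHITE (10,3): turn R to E, flip to black, move to (10,4). |black|=7
Step 10: on BLACK (10,4): turn L to N, flip to white, move to (9,4). |black|=6
Step 11: on WHITE (9,4): turn R to E, flip to black, move to (9,5). |black|=7
Step 12: on WHITE (9,5): turn R to S, flip to black, move to (10,5). |black|=8
Step 13: on WHITE (10,5): turn R to W, flip to black, move to (10,4). |black|=9
Step 14: on WHITE (10,4): turn R to N, flip to black, move to (9,4). |black|=10
Step 15: on BLACK (9,4): turn L to W, flip to white, move to (9,3). |black|=9
Step 16: on BLACK (9,3): turn L to S, flip to white, move to (10,3). |black|=8
Step 17: on BLACK (10,3): turn L to E, flip to white, move to (10,4). |black|=7

Answer: 7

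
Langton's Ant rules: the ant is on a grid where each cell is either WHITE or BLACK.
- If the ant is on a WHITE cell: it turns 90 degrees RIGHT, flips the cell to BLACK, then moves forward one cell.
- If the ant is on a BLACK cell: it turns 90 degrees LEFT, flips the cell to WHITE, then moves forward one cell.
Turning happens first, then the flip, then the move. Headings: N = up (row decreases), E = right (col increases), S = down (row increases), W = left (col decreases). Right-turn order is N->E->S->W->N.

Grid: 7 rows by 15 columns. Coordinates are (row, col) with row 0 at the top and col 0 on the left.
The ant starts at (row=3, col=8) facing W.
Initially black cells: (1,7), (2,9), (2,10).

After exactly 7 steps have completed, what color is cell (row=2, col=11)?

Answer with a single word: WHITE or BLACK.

Answer: BLACK

Derivation:
Step 1: on WHITE (3,8): turn R to N, flip to black, move to (2,8). |black|=4
Step 2: on WHITE (2,8): turn R to E, flip to black, move to (2,9). |black|=5
Step 3: on BLACK (2,9): turn L to N, flip to white, move to (1,9). |black|=4
Step 4: on WHITE (1,9): turn R to E, flip to black, move to (1,10). |black|=5
Step 5: on WHITE (1,10): turn R to S, flip to black, move to (2,10). |black|=6
Step 6: on BLACK (2,10): turn L to E, flip to white, move to (2,11). |black|=5
Step 7: on WHITE (2,11): turn R to S, flip to black, move to (3,11). |black|=6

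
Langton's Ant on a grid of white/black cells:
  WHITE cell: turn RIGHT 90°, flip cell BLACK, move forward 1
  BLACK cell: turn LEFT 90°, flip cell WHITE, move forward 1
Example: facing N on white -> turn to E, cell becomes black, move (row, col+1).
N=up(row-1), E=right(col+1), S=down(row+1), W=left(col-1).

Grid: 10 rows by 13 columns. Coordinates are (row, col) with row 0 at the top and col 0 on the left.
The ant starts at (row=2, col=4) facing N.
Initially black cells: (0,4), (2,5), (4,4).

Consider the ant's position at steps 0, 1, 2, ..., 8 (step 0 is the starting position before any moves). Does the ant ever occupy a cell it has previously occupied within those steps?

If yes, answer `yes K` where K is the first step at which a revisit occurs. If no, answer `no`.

Step 1: on WHITE (2,4): turn R to E, flip to black, move to (2,5). |black|=4 — new cell
Step 2: on BLACK (2,5): turn L to N, flip to white, move to (1,5). |black|=3 — new cell
Step 3: on WHITE (1,5): turn R to E, flip to black, move to (1,6). |black|=4 — new cell
Step 4: on WHITE (1,6): turn R to S, flip to black, move to (2,6). |black|=5 — new cell
Step 5: on WHITE (2,6): turn R to W, flip to black, move to (2,5). |black|=6 — REVISIT

Answer: yes 5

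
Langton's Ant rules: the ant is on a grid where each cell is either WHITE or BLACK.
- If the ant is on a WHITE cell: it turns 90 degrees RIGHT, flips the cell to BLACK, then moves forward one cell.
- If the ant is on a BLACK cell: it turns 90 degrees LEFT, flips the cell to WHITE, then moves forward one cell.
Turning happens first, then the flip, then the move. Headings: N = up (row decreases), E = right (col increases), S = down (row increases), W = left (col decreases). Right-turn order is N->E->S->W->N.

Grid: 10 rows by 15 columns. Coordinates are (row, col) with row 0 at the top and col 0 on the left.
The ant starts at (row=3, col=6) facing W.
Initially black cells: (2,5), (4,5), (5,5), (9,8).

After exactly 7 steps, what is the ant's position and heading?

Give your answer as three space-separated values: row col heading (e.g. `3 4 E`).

Answer: 5 5 S

Derivation:
Step 1: on WHITE (3,6): turn R to N, flip to black, move to (2,6). |black|=5
Step 2: on WHITE (2,6): turn R to E, flip to black, move to (2,7). |black|=6
Step 3: on WHITE (2,7): turn R to S, flip to black, move to (3,7). |black|=7
Step 4: on WHITE (3,7): turn R to W, flip to black, move to (3,6). |black|=8
Step 5: on BLACK (3,6): turn L to S, flip to white, move to (4,6). |black|=7
Step 6: on WHITE (4,6): turn R to W, flip to black, move to (4,5). |black|=8
Step 7: on BLACK (4,5): turn L to S, flip to white, move to (5,5). |black|=7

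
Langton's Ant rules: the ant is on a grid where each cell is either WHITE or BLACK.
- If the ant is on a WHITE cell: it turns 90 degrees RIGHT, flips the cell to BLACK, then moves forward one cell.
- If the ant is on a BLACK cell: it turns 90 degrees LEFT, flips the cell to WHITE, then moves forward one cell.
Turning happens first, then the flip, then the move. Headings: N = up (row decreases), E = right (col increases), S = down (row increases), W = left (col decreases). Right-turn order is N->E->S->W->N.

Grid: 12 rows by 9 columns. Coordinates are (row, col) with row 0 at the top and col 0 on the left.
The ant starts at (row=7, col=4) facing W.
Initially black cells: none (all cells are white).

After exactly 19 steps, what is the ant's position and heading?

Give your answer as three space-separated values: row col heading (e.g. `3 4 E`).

Step 1: on WHITE (7,4): turn R to N, flip to black, move to (6,4). |black|=1
Step 2: on WHITE (6,4): turn R to E, flip to black, move to (6,5). |black|=2
Step 3: on WHITE (6,5): turn R to S, flip to black, move to (7,5). |black|=3
Step 4: on WHITE (7,5): turn R to W, flip to black, move to (7,4). |black|=4
Step 5: on BLACK (7,4): turn L to S, flip to white, move to (8,4). |black|=3
Step 6: on WHITE (8,4): turn R to W, flip to black, move to (8,3). |black|=4
Step 7: on WHITE (8,3): turn R to N, flip to black, move to (7,3). |black|=5
Step 8: on WHITE (7,3): turn R to E, flip to black, move to (7,4). |black|=6
Step 9: on WHITE (7,4): turn R to S, flip to black, move to (8,4). |black|=7
Step 10: on BLACK (8,4): turn L to E, flip to white, move to (8,5). |black|=6
Step 11: on WHITE (8,5): turn R to S, flip to black, move to (9,5). |black|=7
Step 12: on WHITE (9,5): turn R to W, flip to black, move to (9,4). |black|=8
Step 13: on WHITE (9,4): turn R to N, flip to black, move to (8,4). |black|=9
Step 14: on WHITE (8,4): turn R to E, flip to black, move to (8,5). |black|=10
Step 15: on BLACK (8,5): turn L to N, flip to white, move to (7,5). |black|=9
Step 16: on BLACK (7,5): turn L to W, flip to white, move to (7,4). |black|=8
Step 17: on BLACK (7,4): turn L to S, flip to white, move to (8,4). |black|=7
Step 18: on BLACK (8,4): turn L to E, flip to white, move to (8,5). |black|=6
Step 19: on WHITE (8,5): turn R to S, flip to black, move to (9,5). |black|=7

Answer: 9 5 S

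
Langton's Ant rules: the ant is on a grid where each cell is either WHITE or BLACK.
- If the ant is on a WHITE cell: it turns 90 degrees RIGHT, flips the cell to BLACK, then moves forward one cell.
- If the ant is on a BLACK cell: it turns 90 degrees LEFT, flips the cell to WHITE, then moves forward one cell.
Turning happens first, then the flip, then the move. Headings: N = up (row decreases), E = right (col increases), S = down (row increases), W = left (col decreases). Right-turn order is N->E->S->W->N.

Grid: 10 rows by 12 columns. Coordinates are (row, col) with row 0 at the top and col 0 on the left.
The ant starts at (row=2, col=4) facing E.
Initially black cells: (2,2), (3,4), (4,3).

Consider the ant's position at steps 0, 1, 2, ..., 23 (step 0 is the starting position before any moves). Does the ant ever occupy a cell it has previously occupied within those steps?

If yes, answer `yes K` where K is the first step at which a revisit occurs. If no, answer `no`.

Answer: yes 5

Derivation:
Step 1: on WHITE (2,4): turn R to S, flip to black, move to (3,4). |black|=4 — new cell
Step 2: on BLACK (3,4): turn L to E, flip to white, move to (3,5). |black|=3 — new cell
Step 3: on WHITE (3,5): turn R to S, flip to black, move to (4,5). |black|=4 — new cell
Step 4: on WHITE (4,5): turn R to W, flip to black, move to (4,4). |black|=5 — new cell
Step 5: on WHITE (4,4): turn R to N, flip to black, move to (3,4). |black|=6 — REVISIT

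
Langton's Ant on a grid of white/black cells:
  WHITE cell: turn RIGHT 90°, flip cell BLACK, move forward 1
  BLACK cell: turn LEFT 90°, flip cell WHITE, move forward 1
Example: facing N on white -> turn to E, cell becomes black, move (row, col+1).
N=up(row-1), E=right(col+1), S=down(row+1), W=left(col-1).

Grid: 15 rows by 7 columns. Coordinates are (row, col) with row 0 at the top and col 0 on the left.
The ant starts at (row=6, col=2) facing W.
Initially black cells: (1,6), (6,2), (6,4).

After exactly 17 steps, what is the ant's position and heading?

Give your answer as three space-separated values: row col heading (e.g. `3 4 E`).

Answer: 5 4 N

Derivation:
Step 1: on BLACK (6,2): turn L to S, flip to white, move to (7,2). |black|=2
Step 2: on WHITE (7,2): turn R to W, flip to black, move to (7,1). |black|=3
Step 3: on WHITE (7,1): turn R to N, flip to black, move to (6,1). |black|=4
Step 4: on WHITE (6,1): turn R to E, flip to black, move to (6,2). |black|=5
Step 5: on WHITE (6,2): turn R to S, flip to black, move to (7,2). |black|=6
Step 6: on BLACK (7,2): turn L to E, flip to white, move to (7,3). |black|=5
Step 7: on WHITE (7,3): turn R to S, flip to black, move to (8,3). |black|=6
Step 8: on WHITE (8,3): turn R to W, flip to black, move to (8,2). |black|=7
Step 9: on WHITE (8,2): turn R to N, flip to black, move to (7,2). |black|=8
Step 10: on WHITE (7,2): turn R to E, flip to black, move to (7,3). |black|=9
Step 11: on BLACK (7,3): turn L to N, flip to white, move to (6,3). |black|=8
Step 12: on WHITE (6,3): turn R to E, flip to black, move to (6,4). |black|=9
Step 13: on BLACK (6,4): turn L to N, flip to white, move to (5,4). |black|=8
Step 14: on WHITE (5,4): turn R to E, flip to black, move to (5,5). |black|=9
Step 15: on WHITE (5,5): turn R to S, flip to black, move to (6,5). |black|=10
Step 16: on WHITE (6,5): turn R to W, flip to black, move to (6,4). |black|=11
Step 17: on WHITE (6,4): turn R to N, flip to black, move to (5,4). |black|=12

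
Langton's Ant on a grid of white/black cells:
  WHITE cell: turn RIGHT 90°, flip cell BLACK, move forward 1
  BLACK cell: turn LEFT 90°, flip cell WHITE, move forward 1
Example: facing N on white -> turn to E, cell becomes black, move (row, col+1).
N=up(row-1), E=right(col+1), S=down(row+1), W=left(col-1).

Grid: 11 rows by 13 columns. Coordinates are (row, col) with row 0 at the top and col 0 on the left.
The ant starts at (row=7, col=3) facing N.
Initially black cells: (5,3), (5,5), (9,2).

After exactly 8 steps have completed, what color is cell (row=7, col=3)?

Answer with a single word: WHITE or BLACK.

Answer: WHITE

Derivation:
Step 1: on WHITE (7,3): turn R to E, flip to black, move to (7,4). |black|=4
Step 2: on WHITE (7,4): turn R to S, flip to black, move to (8,4). |black|=5
Step 3: on WHITE (8,4): turn R to W, flip to black, move to (8,3). |black|=6
Step 4: on WHITE (8,3): turn R to N, flip to black, move to (7,3). |black|=7
Step 5: on BLACK (7,3): turn L to W, flip to white, move to (7,2). |black|=6
Step 6: on WHITE (7,2): turn R to N, flip to black, move to (6,2). |black|=7
Step 7: on WHITE (6,2): turn R to E, flip to black, move to (6,3). |black|=8
Step 8: on WHITE (6,3): turn R to S, flip to black, move to (7,3). |black|=9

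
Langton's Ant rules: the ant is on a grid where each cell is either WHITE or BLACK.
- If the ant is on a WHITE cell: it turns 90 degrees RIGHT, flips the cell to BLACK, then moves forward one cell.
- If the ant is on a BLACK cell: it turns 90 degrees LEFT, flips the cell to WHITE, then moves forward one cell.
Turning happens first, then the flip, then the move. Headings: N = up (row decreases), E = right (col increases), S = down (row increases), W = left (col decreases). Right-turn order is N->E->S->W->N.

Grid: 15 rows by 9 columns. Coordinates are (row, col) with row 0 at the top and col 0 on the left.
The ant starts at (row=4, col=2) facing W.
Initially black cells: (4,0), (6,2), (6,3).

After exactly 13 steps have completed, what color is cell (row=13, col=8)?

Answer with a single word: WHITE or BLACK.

Answer: WHITE

Derivation:
Step 1: on WHITE (4,2): turn R to N, flip to black, move to (3,2). |black|=4
Step 2: on WHITE (3,2): turn R to E, flip to black, move to (3,3). |black|=5
Step 3: on WHITE (3,3): turn R to S, flip to black, move to (4,3). |black|=6
Step 4: on WHITE (4,3): turn R to W, flip to black, move to (4,2). |black|=7
Step 5: on BLACK (4,2): turn L to S, flip to white, move to (5,2). |black|=6
Step 6: on WHITE (5,2): turn R to W, flip to black, move to (5,1). |black|=7
Step 7: on WHITE (5,1): turn R to N, flip to black, move to (4,1). |black|=8
Step 8: on WHITE (4,1): turn R to E, flip to black, move to (4,2). |black|=9
Step 9: on WHITE (4,2): turn R to S, flip to black, move to (5,2). |black|=10
Step 10: on BLACK (5,2): turn L to E, flip to white, move to (5,3). |black|=9
Step 11: on WHITE (5,3): turn R to S, flip to black, move to (6,3). |black|=10
Step 12: on BLACK (6,3): turn L to E, flip to white, move to (6,4). |black|=9
Step 13: on WHITE (6,4): turn R to S, flip to black, move to (7,4). |black|=10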